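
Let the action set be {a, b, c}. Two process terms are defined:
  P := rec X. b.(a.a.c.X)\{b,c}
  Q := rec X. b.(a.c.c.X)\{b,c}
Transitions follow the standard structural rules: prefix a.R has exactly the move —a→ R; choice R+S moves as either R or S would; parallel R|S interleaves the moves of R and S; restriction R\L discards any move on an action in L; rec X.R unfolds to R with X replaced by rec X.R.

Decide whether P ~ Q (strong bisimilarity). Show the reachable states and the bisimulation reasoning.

Reachable graph of P (4 states):
  p0 = rec X. b.(a.a.c.X)\{b,c} ⊢ -b-> p1
  p1 = (a.a.c.(rec X. b.(a.a.c.X)\{b,c}))\{b,c} ⊢ -a-> p2
  p2 = (a.c.(rec X. b.(a.a.c.X)\{b,c}))\{b,c} ⊢ -a-> p3
  p3 = (c.(rec X. b.(a.a.c.X)\{b,c}))\{b,c} ⊢ deadlocked
Reachable graph of Q (3 states):
  q0 = rec X. b.(a.c.c.X)\{b,c} ⊢ -b-> q1
  q1 = (a.c.c.(rec X. b.(a.c.c.X)\{b,c}))\{b,c} ⊢ -a-> q2
  q2 = (c.c.(rec X. b.(a.c.c.X)\{b,c}))\{b,c} ⊢ deadlocked
Partition-refinement fixed point:
  B0 = {p0}
  B1 = {p1}
  B2 = {p2, q1}
  B3 = {p3, q2}
  B4 = {q0}
p0 ∈ B0, q0 ∈ B4 → different blocks

P ≁ Q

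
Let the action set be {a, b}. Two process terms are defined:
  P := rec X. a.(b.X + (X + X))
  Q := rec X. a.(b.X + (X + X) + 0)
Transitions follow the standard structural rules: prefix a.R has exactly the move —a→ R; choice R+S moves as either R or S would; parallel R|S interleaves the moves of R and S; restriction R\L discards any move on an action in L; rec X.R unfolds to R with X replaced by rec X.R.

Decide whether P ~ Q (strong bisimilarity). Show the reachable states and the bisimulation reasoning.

LTS(P): 2 reachable states
  p0 = rec X. a.(b.X + (X + X)) :: =a=> p1
  p1 = b.(rec X. a.(b.X + (X + X))) + ((rec X. a.(b.X + (X + X))) + (rec X. a.(b.X + (X + X)))) :: =a=> p1, =b=> p0
LTS(Q): 2 reachable states
  q0 = rec X. a.(b.X + (X + X) + 0) :: =a=> q1
  q1 = b.(rec X. a.(b.X + (X + X) + 0)) + ((rec X. a.(b.X + (X + X) + 0)) + (rec X. a.(b.X + (X + X) + 0))) + 0 :: =a=> q1, =b=> q0
Coarsest stable partition (strong bisimilarity classes):
  B0 = {p0, q0}
  B1 = {p1, q1}
p0 ∈ B0, q0 ∈ B0 → same block

P ~ Q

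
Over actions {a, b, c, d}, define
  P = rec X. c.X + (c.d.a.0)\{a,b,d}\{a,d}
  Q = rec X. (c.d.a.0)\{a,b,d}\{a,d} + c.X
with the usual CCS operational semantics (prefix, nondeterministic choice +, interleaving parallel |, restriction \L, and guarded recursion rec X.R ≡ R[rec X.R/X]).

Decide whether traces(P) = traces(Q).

P's transition system — 2 states:
  p0 = rec X. c.X + (c.d.a.0)\{a,b,d}\{a,d} has moves ··c··> p0, ··c··> p1
  p1 = (d.a.0)\{a,b,d}\{a,d} has moves deadlocked
Q's transition system — 2 states:
  q0 = rec X. (c.d.a.0)\{a,b,d}\{a,d} + c.X has moves ··c··> q0, ··c··> q1
  q1 = (d.a.0)\{a,b,d}\{a,d} has moves deadlocked
Partition-refinement fixed point:
  B0 = {p0, q0}
  B1 = {p1, q1}
p0 ∈ B0, q0 ∈ B0 → same block
Bisimilar ⇒ trace-equivalent.

traces(P) = traces(Q)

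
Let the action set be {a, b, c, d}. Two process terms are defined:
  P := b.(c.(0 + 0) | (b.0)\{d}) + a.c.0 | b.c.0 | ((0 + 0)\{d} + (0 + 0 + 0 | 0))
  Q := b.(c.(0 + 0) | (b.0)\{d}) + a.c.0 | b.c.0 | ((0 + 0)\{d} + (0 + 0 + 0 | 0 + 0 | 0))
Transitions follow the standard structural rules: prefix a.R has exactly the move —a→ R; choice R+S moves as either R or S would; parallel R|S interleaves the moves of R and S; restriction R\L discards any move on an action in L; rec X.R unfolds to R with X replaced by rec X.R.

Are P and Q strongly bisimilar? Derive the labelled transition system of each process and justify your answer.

YES

Reachable graph of P (13 states):
  p0 = b.(c.(0 + 0) | (b.0)\{d}) + a.c.0 | b.c.0 | ((0 + 0)\{d} + (0 + 0 + 0 | 0)) :: —a→ p1, —b→ p2, —b→ p3
  p1 = c.0 | b.c.0 | ((0 + 0)\{d} + (0 + 0 + 0 | 0)) :: —b→ p4, —c→ p5
  p2 = a.c.0 | c.0 | ((0 + 0)\{d} + (0 + 0 + 0 | 0)) :: —a→ p4, —c→ p6
  p3 = c.(0 + 0) | (b.0)\{d} :: —b→ p7, —c→ p8
  p4 = c.0 | c.0 | ((0 + 0)\{d} + (0 + 0 + 0 | 0)) :: —c→ p10, —c→ p9
  p5 = 0 | b.c.0 | ((0 + 0)\{d} + (0 + 0 + 0 | 0)) :: —b→ p9
  p6 = a.c.0 | 0 | ((0 + 0)\{d} + (0 + 0 + 0 | 0)) :: —a→ p10
  p7 = c.(0 + 0) | 0\{d} :: —c→ p11
  p8 = (0 + 0) | (b.0)\{d} :: —b→ p11
  p9 = 0 | c.0 | ((0 + 0)\{d} + (0 + 0 + 0 | 0)) :: —c→ p12
  p10 = c.0 | 0 | ((0 + 0)\{d} + (0 + 0 + 0 | 0)) :: —c→ p12
  p11 = (0 + 0) | 0\{d} :: deadlocked
  p12 = 0 | 0 | ((0 + 0)\{d} + (0 + 0 + 0 | 0)) :: deadlocked
Reachable graph of Q (13 states):
  q0 = b.(c.(0 + 0) | (b.0)\{d}) + a.c.0 | b.c.0 | ((0 + 0)\{d} + (0 + 0 + 0 | 0 + 0 | 0)) :: —a→ q1, —b→ q2, —b→ q3
  q1 = c.0 | b.c.0 | ((0 + 0)\{d} + (0 + 0 + 0 | 0 + 0 | 0)) :: —b→ q4, —c→ q5
  q2 = a.c.0 | c.0 | ((0 + 0)\{d} + (0 + 0 + 0 | 0 + 0 | 0)) :: —a→ q4, —c→ q6
  q3 = c.(0 + 0) | (b.0)\{d} :: —b→ q7, —c→ q8
  q4 = c.0 | c.0 | ((0 + 0)\{d} + (0 + 0 + 0 | 0 + 0 | 0)) :: —c→ q10, —c→ q9
  q5 = 0 | b.c.0 | ((0 + 0)\{d} + (0 + 0 + 0 | 0 + 0 | 0)) :: —b→ q9
  q6 = a.c.0 | 0 | ((0 + 0)\{d} + (0 + 0 + 0 | 0 + 0 | 0)) :: —a→ q10
  q7 = c.(0 + 0) | 0\{d} :: —c→ q11
  q8 = (0 + 0) | (b.0)\{d} :: —b→ q11
  q9 = 0 | c.0 | ((0 + 0)\{d} + (0 + 0 + 0 | 0 + 0 | 0)) :: —c→ q12
  q10 = c.0 | 0 | ((0 + 0)\{d} + (0 + 0 + 0 | 0 + 0 | 0)) :: —c→ q12
  q11 = (0 + 0) | 0\{d} :: deadlocked
  q12 = 0 | 0 | ((0 + 0)\{d} + (0 + 0 + 0 | 0 + 0 | 0)) :: deadlocked
Bisimilarity quotient blocks:
  B0 = {p0, q0}
  B1 = {p2, q2}
  B2 = {p4, q4}
  B3 = {p10, p7, p9, q10, q7, q9}
  B4 = {p11, p12, q11, q12}
  B5 = {p6, q6}
  B6 = {p3, q3}
  B7 = {p8, q8}
  B8 = {p1, q1}
  B9 = {p5, q5}
p0 ∈ B0, q0 ∈ B0 → same block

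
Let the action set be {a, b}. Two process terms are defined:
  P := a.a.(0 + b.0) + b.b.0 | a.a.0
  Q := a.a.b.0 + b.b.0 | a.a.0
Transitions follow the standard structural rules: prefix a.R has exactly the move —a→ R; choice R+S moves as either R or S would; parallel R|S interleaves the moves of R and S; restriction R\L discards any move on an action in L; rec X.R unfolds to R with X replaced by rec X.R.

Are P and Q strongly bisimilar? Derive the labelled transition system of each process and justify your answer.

LTS(P): 12 reachable states
  m0 = a.a.(0 + b.0) + b.b.0 | a.a.0 has moves -a-> m1, -a-> m2, -b-> m3
  m1 = a.(0 + b.0) has moves -a-> m4
  m2 = b.b.0 | a.0 has moves -a-> m5, -b-> m6
  m3 = b.0 | a.a.0 has moves -a-> m6, -b-> m7
  m4 = 0 + b.0 has moves -b-> m8
  m5 = b.b.0 | 0 has moves -b-> m9
  m6 = b.0 | a.0 has moves -a-> m9, -b-> m10
  m7 = 0 | a.a.0 has moves -a-> m10
  m8 = 0 has moves (no moves)
  m9 = b.0 | 0 has moves -b-> m11
  m10 = 0 | a.0 has moves -a-> m11
  m11 = 0 | 0 has moves (no moves)
LTS(Q): 12 reachable states
  n0 = a.a.b.0 + b.b.0 | a.a.0 has moves -a-> n1, -a-> n2, -b-> n3
  n1 = a.b.0 has moves -a-> n4
  n2 = b.b.0 | a.0 has moves -a-> n5, -b-> n6
  n3 = b.0 | a.a.0 has moves -a-> n6, -b-> n7
  n4 = b.0 has moves -b-> n8
  n5 = b.b.0 | 0 has moves -b-> n9
  n6 = b.0 | a.0 has moves -a-> n9, -b-> n10
  n7 = 0 | a.a.0 has moves -a-> n10
  n8 = 0 has moves (no moves)
  n9 = b.0 | 0 has moves -b-> n11
  n10 = 0 | a.0 has moves -a-> n11
  n11 = 0 | 0 has moves (no moves)
Bisimilarity quotient blocks:
  B0 = {m0, n0}
  B1 = {m3, n3}
  B2 = {m6, n6}
  B3 = {m10, n10}
  B4 = {m11, m8, n11, n8}
  B5 = {m4, m9, n4, n9}
  B6 = {m7, n7}
  B7 = {m1, n1}
  B8 = {m2, n2}
  B9 = {m5, n5}
m0 ∈ B0, n0 ∈ B0 → same block

YES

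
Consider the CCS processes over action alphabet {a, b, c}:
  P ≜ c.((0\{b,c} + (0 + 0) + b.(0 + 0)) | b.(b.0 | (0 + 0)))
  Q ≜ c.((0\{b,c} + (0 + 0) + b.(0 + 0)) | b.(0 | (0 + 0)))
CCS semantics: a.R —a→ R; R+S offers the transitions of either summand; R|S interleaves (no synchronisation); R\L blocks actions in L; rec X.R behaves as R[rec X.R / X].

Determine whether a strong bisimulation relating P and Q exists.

LTS(P): 7 reachable states
  p0 = c.((0\{b,c} + (0 + 0) + b.(0 + 0)) | b.(b.0 | (0 + 0))) | -c-> p1
  p1 = (0\{b,c} + (0 + 0) + b.(0 + 0)) | b.(b.0 | (0 + 0)) | -b-> p2, -b-> p3
  p2 = (0 + 0) | b.(b.0 | (0 + 0)) | -b-> p4
  p3 = (0\{b,c} + (0 + 0) + b.(0 + 0)) | (b.0 | (0 + 0)) | -b-> p4, -b-> p5
  p4 = (0 + 0) | (b.0 | (0 + 0)) | -b-> p6
  p5 = (0\{b,c} + (0 + 0) + b.(0 + 0)) | (0 | (0 + 0)) | -b-> p6
  p6 = (0 + 0) | (0 | (0 + 0)) | (no moves)
LTS(Q): 5 reachable states
  q0 = c.((0\{b,c} + (0 + 0) + b.(0 + 0)) | b.(0 | (0 + 0))) | -c-> q1
  q1 = (0\{b,c} + (0 + 0) + b.(0 + 0)) | b.(0 | (0 + 0)) | -b-> q2, -b-> q3
  q2 = (0 + 0) | b.(0 | (0 + 0)) | -b-> q4
  q3 = (0\{b,c} + (0 + 0) + b.(0 + 0)) | (0 | (0 + 0)) | -b-> q4
  q4 = (0 + 0) | (0 | (0 + 0)) | (no moves)
Bisimilarity quotient blocks:
  B0 = {p0}
  B1 = {p1}
  B2 = {p2, p3, q1}
  B3 = {p4, p5, q2, q3}
  B4 = {p6, q4}
  B5 = {q0}
p0 ∈ B0, q0 ∈ B5 → different blocks

P ≁ Q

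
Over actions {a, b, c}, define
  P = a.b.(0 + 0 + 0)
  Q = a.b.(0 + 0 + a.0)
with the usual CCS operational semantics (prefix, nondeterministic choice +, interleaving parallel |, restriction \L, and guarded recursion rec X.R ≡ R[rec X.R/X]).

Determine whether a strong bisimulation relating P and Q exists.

Reachable graph of P (3 states):
  m0 = a.b.(0 + 0 + 0) has moves —a→ m1
  m1 = b.(0 + 0 + 0) has moves —b→ m2
  m2 = 0 + 0 + 0 has moves (no moves)
Reachable graph of Q (4 states):
  n0 = a.b.(0 + 0 + a.0) has moves —a→ n1
  n1 = b.(0 + 0 + a.0) has moves —b→ n2
  n2 = 0 + 0 + a.0 has moves —a→ n3
  n3 = 0 has moves (no moves)
Coarsest stable partition (strong bisimilarity classes):
  B0 = {m0}
  B1 = {m1}
  B2 = {m2, n3}
  B3 = {n0}
  B4 = {n1}
  B5 = {n2}
m0 ∈ B0, n0 ∈ B3 → different blocks

not bisimilar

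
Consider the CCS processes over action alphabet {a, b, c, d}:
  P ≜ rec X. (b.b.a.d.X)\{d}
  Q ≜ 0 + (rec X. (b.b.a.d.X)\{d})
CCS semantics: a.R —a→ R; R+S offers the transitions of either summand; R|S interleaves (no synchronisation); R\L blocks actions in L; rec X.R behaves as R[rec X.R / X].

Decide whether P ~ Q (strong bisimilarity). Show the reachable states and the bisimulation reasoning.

YES

P's transition system — 4 states:
  m0 = rec X. (b.b.a.d.X)\{d} has moves --b--▸ m1
  m1 = (b.a.d.(rec X. (b.b.a.d.X)\{d}))\{d} has moves --b--▸ m2
  m2 = (a.d.(rec X. (b.b.a.d.X)\{d}))\{d} has moves --a--▸ m3
  m3 = (d.(rec X. (b.b.a.d.X)\{d}))\{d} has moves deadlocked
Q's transition system — 4 states:
  n0 = 0 + (rec X. (b.b.a.d.X)\{d}) has moves --b--▸ n1
  n1 = (b.a.d.(rec X. (b.b.a.d.X)\{d}))\{d} has moves --b--▸ n2
  n2 = (a.d.(rec X. (b.b.a.d.X)\{d}))\{d} has moves --a--▸ n3
  n3 = (d.(rec X. (b.b.a.d.X)\{d}))\{d} has moves deadlocked
Partition-refinement fixed point:
  B0 = {m0, n0}
  B1 = {m1, n1}
  B2 = {m2, n2}
  B3 = {m3, n3}
m0 ∈ B0, n0 ∈ B0 → same block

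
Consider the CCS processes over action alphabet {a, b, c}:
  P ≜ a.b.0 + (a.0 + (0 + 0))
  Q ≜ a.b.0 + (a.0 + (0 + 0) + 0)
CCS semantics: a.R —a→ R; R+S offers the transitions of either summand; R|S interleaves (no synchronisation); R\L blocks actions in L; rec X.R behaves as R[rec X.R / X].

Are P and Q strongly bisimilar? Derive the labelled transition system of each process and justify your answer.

bisimilar

LTS(P): 3 reachable states
  u0 = a.b.0 + (a.0 + (0 + 0)) has moves =a=> u1, =a=> u2
  u1 = 0 has moves ·
  u2 = b.0 has moves =b=> u1
LTS(Q): 3 reachable states
  v0 = a.b.0 + (a.0 + (0 + 0) + 0) has moves =a=> v1, =a=> v2
  v1 = 0 has moves ·
  v2 = b.0 has moves =b=> v1
Bisimilarity quotient blocks:
  B0 = {u0, v0}
  B1 = {u2, v2}
  B2 = {u1, v1}
u0 ∈ B0, v0 ∈ B0 → same block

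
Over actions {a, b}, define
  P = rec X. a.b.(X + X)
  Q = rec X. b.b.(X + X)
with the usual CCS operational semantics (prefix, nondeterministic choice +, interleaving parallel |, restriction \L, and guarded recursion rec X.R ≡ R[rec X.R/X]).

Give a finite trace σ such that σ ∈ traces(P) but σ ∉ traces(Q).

P's transition system — 3 states:
  m0 = rec X. a.b.(X + X) has moves -a-> m1
  m1 = b.((rec X. a.b.(X + X)) + (rec X. a.b.(X + X))) has moves -b-> m2
  m2 = (rec X. a.b.(X + X)) + (rec X. a.b.(X + X)) has moves -a-> m1
Q's transition system — 3 states:
  n0 = rec X. b.b.(X + X) has moves -b-> n1
  n1 = b.((rec X. b.b.(X + X)) + (rec X. b.b.(X + X))) has moves -b-> n2
  n2 = (rec X. b.b.(X + X)) + (rec X. b.b.(X + X)) has moves -b-> n1
Executing a from P (initial set {m0}):
  step 1 (a): {m1}
  ✓ P
Executing a from Q (initial set {n0}):
  step 1 (a): ∅ (Q stuck)

a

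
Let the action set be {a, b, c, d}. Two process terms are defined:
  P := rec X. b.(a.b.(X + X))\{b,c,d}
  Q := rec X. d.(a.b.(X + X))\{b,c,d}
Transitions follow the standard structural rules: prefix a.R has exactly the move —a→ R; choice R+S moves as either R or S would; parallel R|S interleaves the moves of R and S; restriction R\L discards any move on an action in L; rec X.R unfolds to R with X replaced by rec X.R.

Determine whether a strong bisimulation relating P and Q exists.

NO

Reachable graph of P (3 states):
  u0 = rec X. b.(a.b.(X + X))\{b,c,d} has moves ··b··> u1
  u1 = (a.b.((rec X. b.(a.b.(X + X))\{b,c,d}) + (rec X. b.(a.b.(X + X))\{b,c,d})))\{b,c,d} has moves ··a··> u2
  u2 = (b.((rec X. b.(a.b.(X + X))\{b,c,d}) + (rec X. b.(a.b.(X + X))\{b,c,d})))\{b,c,d} has moves stopped
Reachable graph of Q (3 states):
  v0 = rec X. d.(a.b.(X + X))\{b,c,d} has moves ··d··> v1
  v1 = (a.b.((rec X. d.(a.b.(X + X))\{b,c,d}) + (rec X. d.(a.b.(X + X))\{b,c,d})))\{b,c,d} has moves ··a··> v2
  v2 = (b.((rec X. d.(a.b.(X + X))\{b,c,d}) + (rec X. d.(a.b.(X + X))\{b,c,d})))\{b,c,d} has moves stopped
Coarsest stable partition (strong bisimilarity classes):
  B0 = {u0}
  B1 = {u1, v1}
  B2 = {u2, v2}
  B3 = {v0}
u0 ∈ B0, v0 ∈ B3 → different blocks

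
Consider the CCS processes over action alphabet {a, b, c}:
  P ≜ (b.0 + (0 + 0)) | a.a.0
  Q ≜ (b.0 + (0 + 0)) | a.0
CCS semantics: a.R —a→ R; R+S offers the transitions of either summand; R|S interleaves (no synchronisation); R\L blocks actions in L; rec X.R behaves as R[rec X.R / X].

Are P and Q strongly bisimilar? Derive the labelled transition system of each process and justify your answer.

P ≁ Q

Reachable graph of P (6 states):
  m0 = (b.0 + (0 + 0)) | a.a.0 has moves —a→ m1, —b→ m2
  m1 = (b.0 + (0 + 0)) | a.0 has moves —a→ m3, —b→ m4
  m2 = 0 | a.a.0 has moves —a→ m4
  m3 = (b.0 + (0 + 0)) | 0 has moves —b→ m5
  m4 = 0 | a.0 has moves —a→ m5
  m5 = 0 | 0 has moves (no moves)
Reachable graph of Q (4 states):
  n0 = (b.0 + (0 + 0)) | a.0 has moves —a→ n1, —b→ n2
  n1 = (b.0 + (0 + 0)) | 0 has moves —b→ n3
  n2 = 0 | a.0 has moves —a→ n3
  n3 = 0 | 0 has moves (no moves)
Partition-refinement fixed point:
  B0 = {m0}
  B1 = {m2}
  B2 = {m4, n2}
  B3 = {m5, n3}
  B4 = {m1, n0}
  B5 = {m3, n1}
m0 ∈ B0, n0 ∈ B4 → different blocks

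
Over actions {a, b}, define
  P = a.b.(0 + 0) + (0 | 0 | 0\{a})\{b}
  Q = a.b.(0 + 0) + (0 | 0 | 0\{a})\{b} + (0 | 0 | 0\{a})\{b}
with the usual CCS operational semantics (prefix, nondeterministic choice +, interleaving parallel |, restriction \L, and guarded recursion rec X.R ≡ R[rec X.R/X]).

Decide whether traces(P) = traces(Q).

P's transition system — 3 states:
  s0 = a.b.(0 + 0) + (0 | 0 | 0\{a})\{b} | —a→ s1
  s1 = b.(0 + 0) | —b→ s2
  s2 = 0 + 0 | deadlocked
Q's transition system — 3 states:
  t0 = a.b.(0 + 0) + (0 | 0 | 0\{a})\{b} + (0 | 0 | 0\{a})\{b} | —a→ t1
  t1 = b.(0 + 0) | —b→ t2
  t2 = 0 + 0 | deadlocked
Coarsest stable partition (strong bisimilarity classes):
  B0 = {s0, t0}
  B1 = {s1, t1}
  B2 = {s2, t2}
s0 ∈ B0, t0 ∈ B0 → same block
Bisimilar ⇒ trace-equivalent.

YES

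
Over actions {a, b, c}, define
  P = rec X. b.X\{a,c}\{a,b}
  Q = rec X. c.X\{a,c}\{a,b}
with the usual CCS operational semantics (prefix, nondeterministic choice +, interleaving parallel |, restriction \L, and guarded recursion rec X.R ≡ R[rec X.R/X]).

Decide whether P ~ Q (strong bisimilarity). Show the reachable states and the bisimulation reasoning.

P ≁ Q

LTS(P): 2 reachable states
  p0 = rec X. b.X\{a,c}\{a,b} :: -b-> p1
  p1 = (rec X. b.X\{a,c}\{a,b})\{a,c}\{a,b} :: ·
LTS(Q): 2 reachable states
  q0 = rec X. c.X\{a,c}\{a,b} :: -c-> q1
  q1 = (rec X. c.X\{a,c}\{a,b})\{a,c}\{a,b} :: ·
Partition-refinement fixed point:
  B0 = {p0}
  B1 = {p1, q1}
  B2 = {q0}
p0 ∈ B0, q0 ∈ B2 → different blocks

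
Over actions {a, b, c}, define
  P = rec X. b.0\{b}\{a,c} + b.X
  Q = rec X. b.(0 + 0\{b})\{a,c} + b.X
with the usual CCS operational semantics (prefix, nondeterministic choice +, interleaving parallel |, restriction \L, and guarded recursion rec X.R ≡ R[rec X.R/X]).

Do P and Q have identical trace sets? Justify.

LTS(P): 2 reachable states
  u0 = rec X. b.0\{b}\{a,c} + b.X has moves =b=> u0, =b=> u1
  u1 = 0\{b}\{a,c} has moves ·
LTS(Q): 2 reachable states
  v0 = rec X. b.(0 + 0\{b})\{a,c} + b.X has moves =b=> v0, =b=> v1
  v1 = (0 + 0\{b})\{a,c} has moves ·
Coarsest stable partition (strong bisimilarity classes):
  B0 = {u0, v0}
  B1 = {u1, v1}
u0 ∈ B0, v0 ∈ B0 → same block
Bisimilar ⇒ trace-equivalent.

YES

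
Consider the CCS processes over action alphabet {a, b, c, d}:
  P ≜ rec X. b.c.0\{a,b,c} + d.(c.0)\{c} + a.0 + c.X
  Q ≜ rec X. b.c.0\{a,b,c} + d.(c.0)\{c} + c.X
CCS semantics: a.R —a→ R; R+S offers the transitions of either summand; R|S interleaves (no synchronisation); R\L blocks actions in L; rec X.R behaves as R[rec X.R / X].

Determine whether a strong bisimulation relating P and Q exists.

P's transition system — 5 states:
  s0 = rec X. b.c.0\{a,b,c} + d.(c.0)\{c} + a.0 + c.X :: —a→ s1, —b→ s2, —c→ s0, —d→ s3
  s1 = 0 :: stopped
  s2 = c.0\{a,b,c} :: —c→ s4
  s3 = (c.0)\{c} :: stopped
  s4 = 0\{a,b,c} :: stopped
Q's transition system — 4 states:
  t0 = rec X. b.c.0\{a,b,c} + d.(c.0)\{c} + c.X :: —b→ t1, —c→ t0, —d→ t2
  t1 = c.0\{a,b,c} :: —c→ t3
  t2 = (c.0)\{c} :: stopped
  t3 = 0\{a,b,c} :: stopped
Bisimilarity quotient blocks:
  B0 = {s0}
  B1 = {s1, s3, s4, t2, t3}
  B2 = {s2, t1}
  B3 = {t0}
s0 ∈ B0, t0 ∈ B3 → different blocks

P ≁ Q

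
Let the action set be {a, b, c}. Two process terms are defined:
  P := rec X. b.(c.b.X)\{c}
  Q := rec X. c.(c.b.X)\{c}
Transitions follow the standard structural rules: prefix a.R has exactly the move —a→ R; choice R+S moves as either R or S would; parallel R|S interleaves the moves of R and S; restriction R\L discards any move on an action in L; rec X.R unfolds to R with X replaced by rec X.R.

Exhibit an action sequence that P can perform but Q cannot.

P's transition system — 2 states:
  m0 = rec X. b.(c.b.X)\{c} → -b-> m1
  m1 = (c.b.(rec X. b.(c.b.X)\{c}))\{c} → stopped
Q's transition system — 2 states:
  n0 = rec X. c.(c.b.X)\{c} → -c-> n1
  n1 = (c.b.(rec X. c.(c.b.X)\{c}))\{c} → stopped
Executing b from P (initial set {m0}):
  [1] b ⇒ {m1}
  P completes σ.
Executing b from Q (initial set {n0}):
  [1] b ⇒ ∅ (Q stuck)

b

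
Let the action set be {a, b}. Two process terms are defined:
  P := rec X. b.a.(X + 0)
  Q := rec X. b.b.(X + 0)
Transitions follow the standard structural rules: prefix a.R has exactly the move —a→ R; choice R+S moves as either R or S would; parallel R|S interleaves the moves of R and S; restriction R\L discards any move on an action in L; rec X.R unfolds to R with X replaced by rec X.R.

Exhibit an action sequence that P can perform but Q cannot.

P's transition system — 3 states:
  p0 = rec X. b.a.(X + 0) | -b-> p1
  p1 = a.((rec X. b.a.(X + 0)) + 0) | -a-> p2
  p2 = (rec X. b.a.(X + 0)) + 0 | -b-> p1
Q's transition system — 3 states:
  q0 = rec X. b.b.(X + 0) | -b-> q1
  q1 = b.((rec X. b.b.(X + 0)) + 0) | -b-> q2
  q2 = (rec X. b.b.(X + 0)) + 0 | -b-> q1
Trace ⟨ba⟩ through P, begin at {p0}:
  after b @ step 1: {p1}
  after a @ step 2: {p2}
  P completes σ.
Trace ⟨ba⟩ through Q, begin at {q0}:
  after b @ step 1: {q1}
  after a @ step 2: ∅ (Q stuck)

ba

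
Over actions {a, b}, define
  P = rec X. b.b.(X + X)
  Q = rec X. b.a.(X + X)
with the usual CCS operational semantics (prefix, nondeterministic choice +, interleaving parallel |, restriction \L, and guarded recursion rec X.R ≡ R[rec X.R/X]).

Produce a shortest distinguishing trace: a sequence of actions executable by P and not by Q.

Reachable graph of P (3 states):
  s0 = rec X. b.b.(X + X) ⊢ ··b··> s1
  s1 = b.((rec X. b.b.(X + X)) + (rec X. b.b.(X + X))) ⊢ ··b··> s2
  s2 = (rec X. b.b.(X + X)) + (rec X. b.b.(X + X)) ⊢ ··b··> s1
Reachable graph of Q (3 states):
  t0 = rec X. b.a.(X + X) ⊢ ··b··> t1
  t1 = a.((rec X. b.a.(X + X)) + (rec X. b.a.(X + X))) ⊢ ··a··> t2
  t2 = (rec X. b.a.(X + X)) + (rec X. b.a.(X + X)) ⊢ ··b··> t1
Trace ⟨bb⟩ through P, begin at {s0}:
  after b @ step 1: {s1}
  after b @ step 2: {s2}
  — P admits the full trace.
Trace ⟨bb⟩ through Q, begin at {t0}:
  after b @ step 1: {t1}
  after b @ step 2: ∅  — Q cannot continue

bb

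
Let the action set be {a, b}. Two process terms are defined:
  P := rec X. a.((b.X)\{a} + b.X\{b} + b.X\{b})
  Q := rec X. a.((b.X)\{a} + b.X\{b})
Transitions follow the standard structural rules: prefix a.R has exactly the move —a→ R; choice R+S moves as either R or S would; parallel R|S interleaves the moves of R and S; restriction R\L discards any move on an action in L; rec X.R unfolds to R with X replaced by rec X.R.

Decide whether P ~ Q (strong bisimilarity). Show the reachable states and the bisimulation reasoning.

LTS(P): 5 reachable states
  u0 = rec X. a.((b.X)\{a} + b.X\{b} + b.X\{b}) → =a=> u1
  u1 = (b.(rec X. a.((b.X)\{a} + b.X\{b} + b.X\{b})))\{a} + b.(rec X. a.((b.X)\{a} + b.X\{b} + b.X\{b}))\{b} + b.(rec X. a.((b.X)\{a} + b.X\{b} + b.X\{b}))\{b} → =b=> u2, =b=> u3
  u2 = (rec X. a.((b.X)\{a} + b.X\{b} + b.X\{b}))\{a} → (no moves)
  u3 = (rec X. a.((b.X)\{a} + b.X\{b} + b.X\{b}))\{b} → =a=> u4
  u4 = ((b.(rec X. a.((b.X)\{a} + b.X\{b} + b.X\{b})))\{a} + b.(rec X. a.((b.X)\{a} + b.X\{b} + b.X\{b}))\{b} + b.(rec X. a.((b.X)\{a} + b.X\{b} + b.X\{b}))\{b})\{b} → (no moves)
LTS(Q): 5 reachable states
  v0 = rec X. a.((b.X)\{a} + b.X\{b}) → =a=> v1
  v1 = (b.(rec X. a.((b.X)\{a} + b.X\{b})))\{a} + b.(rec X. a.((b.X)\{a} + b.X\{b}))\{b} → =b=> v2, =b=> v3
  v2 = (rec X. a.((b.X)\{a} + b.X\{b}))\{a} → (no moves)
  v3 = (rec X. a.((b.X)\{a} + b.X\{b}))\{b} → =a=> v4
  v4 = ((b.(rec X. a.((b.X)\{a} + b.X\{b})))\{a} + b.(rec X. a.((b.X)\{a} + b.X\{b}))\{b})\{b} → (no moves)
Bisimilarity quotient blocks:
  B0 = {u0, v0}
  B1 = {u1, v1}
  B2 = {u3, v3}
  B3 = {u2, u4, v2, v4}
u0 ∈ B0, v0 ∈ B0 → same block

YES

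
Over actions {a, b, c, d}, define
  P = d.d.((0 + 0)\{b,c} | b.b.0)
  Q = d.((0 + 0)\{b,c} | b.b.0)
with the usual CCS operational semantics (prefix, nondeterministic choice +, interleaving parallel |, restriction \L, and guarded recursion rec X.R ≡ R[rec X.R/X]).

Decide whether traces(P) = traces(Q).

NO — witness ⟨dd⟩

P's transition system — 5 states:
  p0 = d.d.((0 + 0)\{b,c} | b.b.0) → -d-> p1
  p1 = d.((0 + 0)\{b,c} | b.b.0) → -d-> p2
  p2 = (0 + 0)\{b,c} | b.b.0 → -b-> p3
  p3 = (0 + 0)\{b,c} | b.0 → -b-> p4
  p4 = (0 + 0)\{b,c} | 0 → deadlocked
Q's transition system — 4 states:
  q0 = d.((0 + 0)\{b,c} | b.b.0) → -d-> q1
  q1 = (0 + 0)\{b,c} | b.b.0 → -b-> q2
  q2 = (0 + 0)\{b,c} | b.0 → -b-> q3
  q3 = (0 + 0)\{b,c} | 0 → deadlocked
Executing dd from P (initial set {p0}):
  after d @ step 1: {p1}
  after d @ step 2: {p2}
  P completes σ.
Executing dd from Q (initial set {q0}):
  after d @ step 1: {q1}
  after d @ step 2: no successor for Q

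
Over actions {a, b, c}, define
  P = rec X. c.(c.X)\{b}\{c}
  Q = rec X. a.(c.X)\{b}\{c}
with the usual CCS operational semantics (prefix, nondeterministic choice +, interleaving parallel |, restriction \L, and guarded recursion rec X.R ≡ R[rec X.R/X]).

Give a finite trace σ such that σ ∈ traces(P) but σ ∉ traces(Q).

P's transition system — 2 states:
  u0 = rec X. c.(c.X)\{b}\{c} → —c→ u1
  u1 = (c.(rec X. c.(c.X)\{b}\{c}))\{b}\{c} → deadlocked
Q's transition system — 2 states:
  v0 = rec X. a.(c.X)\{b}\{c} → —a→ v1
  v1 = (c.(rec X. a.(c.X)\{b}\{c}))\{b}\{c} → deadlocked
Trace ⟨c⟩ through P, begin at {u0}:
  [1] c ⇒ {u1}
  — P admits the full trace.
Trace ⟨c⟩ through Q, begin at {v0}:
  [1] c ⇒ ∅  — Q cannot continue

c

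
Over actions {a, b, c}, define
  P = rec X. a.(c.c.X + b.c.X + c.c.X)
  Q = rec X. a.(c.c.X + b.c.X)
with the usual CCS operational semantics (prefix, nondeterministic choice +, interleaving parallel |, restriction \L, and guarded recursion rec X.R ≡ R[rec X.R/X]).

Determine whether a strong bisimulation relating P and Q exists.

bisimilar

P's transition system — 3 states:
  p0 = rec X. a.(c.c.X + b.c.X + c.c.X) :: ··a··> p1
  p1 = c.c.(rec X. a.(c.c.X + b.c.X + c.c.X)) + b.c.(rec X. a.(c.c.X + b.c.X + c.c.X)) + c.c.(rec X. a.(c.c.X + b.c.X + c.c.X)) :: ··b··> p2, ··c··> p2
  p2 = c.(rec X. a.(c.c.X + b.c.X + c.c.X)) :: ··c··> p0
Q's transition system — 3 states:
  q0 = rec X. a.(c.c.X + b.c.X) :: ··a··> q1
  q1 = c.c.(rec X. a.(c.c.X + b.c.X)) + b.c.(rec X. a.(c.c.X + b.c.X)) :: ··b··> q2, ··c··> q2
  q2 = c.(rec X. a.(c.c.X + b.c.X)) :: ··c··> q0
Coarsest stable partition (strong bisimilarity classes):
  B0 = {p0, q0}
  B1 = {p1, q1}
  B2 = {p2, q2}
p0 ∈ B0, q0 ∈ B0 → same block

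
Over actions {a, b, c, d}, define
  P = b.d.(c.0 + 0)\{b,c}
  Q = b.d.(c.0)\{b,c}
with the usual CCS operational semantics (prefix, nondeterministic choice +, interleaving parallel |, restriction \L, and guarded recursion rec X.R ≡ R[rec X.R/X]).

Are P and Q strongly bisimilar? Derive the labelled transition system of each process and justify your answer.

P's transition system — 3 states:
  s0 = b.d.(c.0 + 0)\{b,c} ⊢ --b--▸ s1
  s1 = d.(c.0 + 0)\{b,c} ⊢ --d--▸ s2
  s2 = (c.0 + 0)\{b,c} ⊢ (no moves)
Q's transition system — 3 states:
  t0 = b.d.(c.0)\{b,c} ⊢ --b--▸ t1
  t1 = d.(c.0)\{b,c} ⊢ --d--▸ t2
  t2 = (c.0)\{b,c} ⊢ (no moves)
Partition-refinement fixed point:
  B0 = {s0, t0}
  B1 = {s1, t1}
  B2 = {s2, t2}
s0 ∈ B0, t0 ∈ B0 → same block

bisimilar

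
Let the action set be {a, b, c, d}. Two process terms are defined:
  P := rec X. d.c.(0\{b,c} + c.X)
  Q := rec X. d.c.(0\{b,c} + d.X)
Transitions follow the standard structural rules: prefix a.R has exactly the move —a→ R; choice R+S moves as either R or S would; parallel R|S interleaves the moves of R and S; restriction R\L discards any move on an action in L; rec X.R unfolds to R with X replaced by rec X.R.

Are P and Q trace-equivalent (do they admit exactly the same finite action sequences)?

LTS(P): 3 reachable states
  p0 = rec X. d.c.(0\{b,c} + c.X) | -d-> p1
  p1 = c.(0\{b,c} + c.(rec X. d.c.(0\{b,c} + c.X))) | -c-> p2
  p2 = 0\{b,c} + c.(rec X. d.c.(0\{b,c} + c.X)) | -c-> p0
LTS(Q): 3 reachable states
  q0 = rec X. d.c.(0\{b,c} + d.X) | -d-> q1
  q1 = c.(0\{b,c} + d.(rec X. d.c.(0\{b,c} + d.X))) | -c-> q2
  q2 = 0\{b,c} + d.(rec X. d.c.(0\{b,c} + d.X)) | -d-> q0
Run σ = ⟨dcc⟩ on P: start {p0}
  step 1 (d): {p1}
  step 2 (c): {p2}
  step 3 (c): {p0}
  ✓ P
Run σ = ⟨dcc⟩ on Q: start {q0}
  step 1 (d): {q1}
  step 2 (c): {q2}
  step 3 (c): no successor for Q

trace-distinct — witness ⟨dcc⟩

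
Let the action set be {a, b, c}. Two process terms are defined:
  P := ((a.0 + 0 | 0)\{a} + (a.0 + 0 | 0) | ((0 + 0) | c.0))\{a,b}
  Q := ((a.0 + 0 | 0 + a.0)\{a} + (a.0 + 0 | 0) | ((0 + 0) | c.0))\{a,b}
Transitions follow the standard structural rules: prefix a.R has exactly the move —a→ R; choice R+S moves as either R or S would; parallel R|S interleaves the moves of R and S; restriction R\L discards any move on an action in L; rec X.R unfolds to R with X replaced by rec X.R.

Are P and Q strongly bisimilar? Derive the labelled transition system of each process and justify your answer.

P's transition system — 2 states:
  m0 = ((a.0 + 0 | 0)\{a} + (a.0 + 0 | 0) | ((0 + 0) | c.0))\{a,b} ⊢ =c=> m1
  m1 = ((a.0 + 0 | 0) | ((0 + 0) | 0))\{a,b} ⊢ (no moves)
Q's transition system — 2 states:
  n0 = ((a.0 + 0 | 0 + a.0)\{a} + (a.0 + 0 | 0) | ((0 + 0) | c.0))\{a,b} ⊢ =c=> n1
  n1 = ((a.0 + 0 | 0) | ((0 + 0) | 0))\{a,b} ⊢ (no moves)
Coarsest stable partition (strong bisimilarity classes):
  B0 = {m0, n0}
  B1 = {m1, n1}
m0 ∈ B0, n0 ∈ B0 → same block

P ~ Q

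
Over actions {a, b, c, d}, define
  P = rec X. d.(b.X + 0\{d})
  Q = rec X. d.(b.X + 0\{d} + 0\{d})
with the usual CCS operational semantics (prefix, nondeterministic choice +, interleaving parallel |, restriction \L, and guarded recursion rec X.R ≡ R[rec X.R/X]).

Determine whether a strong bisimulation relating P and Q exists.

bisimilar

P's transition system — 2 states:
  u0 = rec X. d.(b.X + 0\{d}) has moves --d--▸ u1
  u1 = b.(rec X. d.(b.X + 0\{d})) + 0\{d} has moves --b--▸ u0
Q's transition system — 2 states:
  v0 = rec X. d.(b.X + 0\{d} + 0\{d}) has moves --d--▸ v1
  v1 = b.(rec X. d.(b.X + 0\{d} + 0\{d})) + 0\{d} + 0\{d} has moves --b--▸ v0
Partition-refinement fixed point:
  B0 = {u0, v0}
  B1 = {u1, v1}
u0 ∈ B0, v0 ∈ B0 → same block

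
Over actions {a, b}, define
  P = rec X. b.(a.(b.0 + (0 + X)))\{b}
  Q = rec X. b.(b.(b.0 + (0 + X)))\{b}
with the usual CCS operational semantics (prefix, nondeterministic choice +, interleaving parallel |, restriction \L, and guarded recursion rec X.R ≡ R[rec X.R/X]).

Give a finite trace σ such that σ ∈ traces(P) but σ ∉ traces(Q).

ba

LTS(P): 3 reachable states
  m0 = rec X. b.(a.(b.0 + (0 + X)))\{b} | --b--▸ m1
  m1 = (a.(b.0 + (0 + (rec X. b.(a.(b.0 + (0 + X)))\{b}))))\{b} | --a--▸ m2
  m2 = (b.0 + (0 + (rec X. b.(a.(b.0 + (0 + X)))\{b})))\{b} | (no moves)
LTS(Q): 2 reachable states
  n0 = rec X. b.(b.(b.0 + (0 + X)))\{b} | --b--▸ n1
  n1 = (b.(b.0 + (0 + (rec X. b.(b.(b.0 + (0 + X)))\{b}))))\{b} | (no moves)
Trace ⟨ba⟩ through P, begin at {m0}:
  [1] b ⇒ {m1}
  [2] a ⇒ {m2}
  — P admits the full trace.
Trace ⟨ba⟩ through Q, begin at {n0}:
  [1] b ⇒ {n1}
  [2] a ⇒ ∅ (Q stuck)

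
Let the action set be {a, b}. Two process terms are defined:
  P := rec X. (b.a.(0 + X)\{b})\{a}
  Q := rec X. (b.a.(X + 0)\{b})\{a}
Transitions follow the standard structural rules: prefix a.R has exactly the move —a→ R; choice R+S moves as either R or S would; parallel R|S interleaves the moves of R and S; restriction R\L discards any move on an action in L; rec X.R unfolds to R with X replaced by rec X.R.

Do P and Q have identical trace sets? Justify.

traces(P) = traces(Q)

P's transition system — 2 states:
  u0 = rec X. (b.a.(0 + X)\{b})\{a} ⊢ =b=> u1
  u1 = (a.(0 + (rec X. (b.a.(0 + X)\{b})\{a}))\{b})\{a} ⊢ ·
Q's transition system — 2 states:
  v0 = rec X. (b.a.(X + 0)\{b})\{a} ⊢ =b=> v1
  v1 = (a.((rec X. (b.a.(X + 0)\{b})\{a}) + 0)\{b})\{a} ⊢ ·
Partition-refinement fixed point:
  B0 = {u0, v0}
  B1 = {u1, v1}
u0 ∈ B0, v0 ∈ B0 → same block
Bisimilar ⇒ trace-equivalent.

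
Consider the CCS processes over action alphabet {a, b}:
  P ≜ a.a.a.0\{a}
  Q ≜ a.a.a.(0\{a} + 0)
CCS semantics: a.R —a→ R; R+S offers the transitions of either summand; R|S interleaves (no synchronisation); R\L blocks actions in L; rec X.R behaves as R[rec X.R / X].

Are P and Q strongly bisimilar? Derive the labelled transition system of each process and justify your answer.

Reachable graph of P (4 states):
  s0 = a.a.a.0\{a} → =a=> s1
  s1 = a.a.0\{a} → =a=> s2
  s2 = a.0\{a} → =a=> s3
  s3 = 0\{a} → deadlocked
Reachable graph of Q (4 states):
  t0 = a.a.a.(0\{a} + 0) → =a=> t1
  t1 = a.a.(0\{a} + 0) → =a=> t2
  t2 = a.(0\{a} + 0) → =a=> t3
  t3 = 0\{a} + 0 → deadlocked
Partition-refinement fixed point:
  B0 = {s0, t0}
  B1 = {s1, t1}
  B2 = {s2, t2}
  B3 = {s3, t3}
s0 ∈ B0, t0 ∈ B0 → same block

bisimilar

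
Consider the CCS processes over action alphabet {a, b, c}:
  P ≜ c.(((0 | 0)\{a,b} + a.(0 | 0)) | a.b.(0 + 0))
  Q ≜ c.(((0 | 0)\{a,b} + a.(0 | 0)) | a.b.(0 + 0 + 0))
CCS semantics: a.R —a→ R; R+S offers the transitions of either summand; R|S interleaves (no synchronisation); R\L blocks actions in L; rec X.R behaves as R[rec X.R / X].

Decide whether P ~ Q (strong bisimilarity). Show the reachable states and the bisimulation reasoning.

YES

Reachable graph of P (7 states):
  s0 = c.(((0 | 0)\{a,b} + a.(0 | 0)) | a.b.(0 + 0)) ⊢ -c-> s1
  s1 = ((0 | 0)\{a,b} + a.(0 | 0)) | a.b.(0 + 0) ⊢ -a-> s2, -a-> s3
  s2 = ((0 | 0)\{a,b} + a.(0 | 0)) | b.(0 + 0) ⊢ -a-> s4, -b-> s5
  s3 = 0 | 0 | a.b.(0 + 0) ⊢ -a-> s4
  s4 = 0 | 0 | b.(0 + 0) ⊢ -b-> s6
  s5 = ((0 | 0)\{a,b} + a.(0 | 0)) | (0 + 0) ⊢ -a-> s6
  s6 = 0 | 0 | (0 + 0) ⊢ deadlocked
Reachable graph of Q (7 states):
  t0 = c.(((0 | 0)\{a,b} + a.(0 | 0)) | a.b.(0 + 0 + 0)) ⊢ -c-> t1
  t1 = ((0 | 0)\{a,b} + a.(0 | 0)) | a.b.(0 + 0 + 0) ⊢ -a-> t2, -a-> t3
  t2 = ((0 | 0)\{a,b} + a.(0 | 0)) | b.(0 + 0 + 0) ⊢ -a-> t4, -b-> t5
  t3 = 0 | 0 | a.b.(0 + 0 + 0) ⊢ -a-> t4
  t4 = 0 | 0 | b.(0 + 0 + 0) ⊢ -b-> t6
  t5 = ((0 | 0)\{a,b} + a.(0 | 0)) | (0 + 0 + 0) ⊢ -a-> t6
  t6 = 0 | 0 | (0 + 0 + 0) ⊢ deadlocked
Coarsest stable partition (strong bisimilarity classes):
  B0 = {s0, t0}
  B1 = {s1, t1}
  B2 = {s2, t2}
  B3 = {s4, t4}
  B4 = {s6, t6}
  B5 = {s5, t5}
  B6 = {s3, t3}
s0 ∈ B0, t0 ∈ B0 → same block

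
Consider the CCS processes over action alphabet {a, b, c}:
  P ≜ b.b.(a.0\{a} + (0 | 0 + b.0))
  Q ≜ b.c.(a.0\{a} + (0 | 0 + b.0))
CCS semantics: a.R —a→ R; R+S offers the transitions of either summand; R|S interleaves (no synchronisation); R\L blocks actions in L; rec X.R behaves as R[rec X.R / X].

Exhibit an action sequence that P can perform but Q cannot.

Reachable graph of P (5 states):
  p0 = b.b.(a.0\{a} + (0 | 0 + b.0)) :: -b-> p1
  p1 = b.(a.0\{a} + (0 | 0 + b.0)) :: -b-> p2
  p2 = a.0\{a} + (0 | 0 + b.0) :: -a-> p3, -b-> p4
  p3 = 0\{a} :: (no moves)
  p4 = 0 :: (no moves)
Reachable graph of Q (5 states):
  q0 = b.c.(a.0\{a} + (0 | 0 + b.0)) :: -b-> q1
  q1 = c.(a.0\{a} + (0 | 0 + b.0)) :: -c-> q2
  q2 = a.0\{a} + (0 | 0 + b.0) :: -a-> q3, -b-> q4
  q3 = 0\{a} :: (no moves)
  q4 = 0 :: (no moves)
Executing bb from P (initial set {p0}):
  [1] b ⇒ {p1}
  [2] b ⇒ {p2}
  P completes σ.
Executing bb from Q (initial set {q0}):
  [1] b ⇒ {q1}
  [2] b ⇒ ∅  — Q cannot continue

bb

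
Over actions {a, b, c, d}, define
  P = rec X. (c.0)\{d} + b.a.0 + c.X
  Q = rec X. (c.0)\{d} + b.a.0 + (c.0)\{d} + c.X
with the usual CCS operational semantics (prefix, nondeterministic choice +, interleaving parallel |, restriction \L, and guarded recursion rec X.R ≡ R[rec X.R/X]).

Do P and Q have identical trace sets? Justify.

Reachable graph of P (4 states):
  u0 = rec X. (c.0)\{d} + b.a.0 + c.X :: ··b··> u1, ··c··> u0, ··c··> u2
  u1 = a.0 :: ··a··> u3
  u2 = 0\{d} :: deadlocked
  u3 = 0 :: deadlocked
Reachable graph of Q (4 states):
  v0 = rec X. (c.0)\{d} + b.a.0 + (c.0)\{d} + c.X :: ··b··> v1, ··c··> v0, ··c··> v2
  v1 = a.0 :: ··a··> v3
  v2 = 0\{d} :: deadlocked
  v3 = 0 :: deadlocked
Partition-refinement fixed point:
  B0 = {u0, v0}
  B1 = {u1, v1}
  B2 = {u2, u3, v2, v3}
u0 ∈ B0, v0 ∈ B0 → same block
Bisimilar ⇒ trace-equivalent.

YES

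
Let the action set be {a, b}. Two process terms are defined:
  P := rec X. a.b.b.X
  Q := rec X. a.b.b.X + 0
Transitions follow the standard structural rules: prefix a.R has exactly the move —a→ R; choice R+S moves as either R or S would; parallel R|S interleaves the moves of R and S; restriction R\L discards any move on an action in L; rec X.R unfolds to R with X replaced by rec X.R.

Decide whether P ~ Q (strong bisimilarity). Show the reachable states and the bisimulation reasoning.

Reachable graph of P (3 states):
  s0 = rec X. a.b.b.X → -a-> s1
  s1 = b.b.(rec X. a.b.b.X) → -b-> s2
  s2 = b.(rec X. a.b.b.X) → -b-> s0
Reachable graph of Q (3 states):
  t0 = rec X. a.b.b.X + 0 → -a-> t1
  t1 = b.b.(rec X. a.b.b.X + 0) → -b-> t2
  t2 = b.(rec X. a.b.b.X + 0) → -b-> t0
Coarsest stable partition (strong bisimilarity classes):
  B0 = {s0, t0}
  B1 = {s1, t1}
  B2 = {s2, t2}
s0 ∈ B0, t0 ∈ B0 → same block

bisimilar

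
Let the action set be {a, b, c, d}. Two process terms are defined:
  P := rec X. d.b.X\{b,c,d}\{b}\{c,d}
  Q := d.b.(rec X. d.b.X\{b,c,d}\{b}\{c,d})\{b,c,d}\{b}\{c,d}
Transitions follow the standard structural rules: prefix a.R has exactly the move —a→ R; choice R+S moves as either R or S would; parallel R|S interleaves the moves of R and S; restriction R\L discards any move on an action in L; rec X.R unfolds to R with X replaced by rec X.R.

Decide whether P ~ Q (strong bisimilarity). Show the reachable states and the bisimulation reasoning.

P's transition system — 3 states:
  u0 = rec X. d.b.X\{b,c,d}\{b}\{c,d} | ··d··> u1
  u1 = b.(rec X. d.b.X\{b,c,d}\{b}\{c,d})\{b,c,d}\{b}\{c,d} | ··b··> u2
  u2 = (rec X. d.b.X\{b,c,d}\{b}\{c,d})\{b,c,d}\{b}\{c,d} | ·
Q's transition system — 3 states:
  v0 = d.b.(rec X. d.b.X\{b,c,d}\{b}\{c,d})\{b,c,d}\{b}\{c,d} | ··d··> v1
  v1 = b.(rec X. d.b.X\{b,c,d}\{b}\{c,d})\{b,c,d}\{b}\{c,d} | ··b··> v2
  v2 = (rec X. d.b.X\{b,c,d}\{b}\{c,d})\{b,c,d}\{b}\{c,d} | ·
Coarsest stable partition (strong bisimilarity classes):
  B0 = {u0, v0}
  B1 = {u1, v1}
  B2 = {u2, v2}
u0 ∈ B0, v0 ∈ B0 → same block

P ~ Q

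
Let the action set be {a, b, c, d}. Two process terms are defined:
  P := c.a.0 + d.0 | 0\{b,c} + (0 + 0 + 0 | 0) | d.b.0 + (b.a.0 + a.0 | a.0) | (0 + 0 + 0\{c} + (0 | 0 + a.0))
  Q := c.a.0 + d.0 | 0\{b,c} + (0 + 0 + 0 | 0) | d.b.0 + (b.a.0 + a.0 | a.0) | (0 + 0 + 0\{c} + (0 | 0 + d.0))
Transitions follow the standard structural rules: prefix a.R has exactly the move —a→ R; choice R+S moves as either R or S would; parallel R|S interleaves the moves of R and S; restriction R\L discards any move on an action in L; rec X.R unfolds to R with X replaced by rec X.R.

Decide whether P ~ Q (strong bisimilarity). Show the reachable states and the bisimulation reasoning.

not bisimilar

LTS(P): 17 reachable states
  s0 = c.a.0 + d.0 | 0\{b,c} + (0 + 0 + 0 | 0) | d.b.0 + (b.a.0 + a.0 | a.0) | (0 + 0 + 0\{c} + (0 | 0 + a.0)) | =a=> s1, =a=> s2, =a=> s3, =b=> s4, =c=> s5, =d=> s6, =d=> s7
  s1 = (b.a.0 + a.0 | a.0) | 0 | =a=> s8, =a=> s9, =b=> s10
  s2 = 0 | a.0 | (0 + 0 + 0\{c} + (0 | 0 + a.0)) | =a=> s11, =a=> s8
  s3 = a.0 | 0 | (0 + 0 + 0\{c} + (0 | 0 + a.0)) | =a=> s11, =a=> s9
  s4 = a.0 | (0 + 0 + 0\{c} + (0 | 0 + a.0)) | =a=> s10, =a=> s12
  s5 = a.0 | =a=> s13
  s6 = (0 + 0 + 0 | 0) | b.0 | =b=> s14
  s7 = 0 | 0\{b,c} | ∅
  s8 = 0 | a.0 | 0 | =a=> s15
  s9 = a.0 | 0 | 0 | =a=> s15
  s10 = a.0 | 0 | =a=> s16
  s11 = 0 | 0 | (0 + 0 + 0\{c} + (0 | 0 + a.0)) | =a=> s15
  s12 = 0 | (0 + 0 + 0\{c} + (0 | 0 + a.0)) | =a=> s16
  s13 = 0 | ∅
  s14 = (0 + 0 + 0 | 0) | 0 | ∅
  s15 = 0 | 0 | 0 | ∅
  s16 = 0 | 0 | ∅
LTS(Q): 17 reachable states
  t0 = c.a.0 + d.0 | 0\{b,c} + (0 + 0 + 0 | 0) | d.b.0 + (b.a.0 + a.0 | a.0) | (0 + 0 + 0\{c} + (0 | 0 + d.0)) | =a=> t1, =a=> t2, =b=> t3, =c=> t4, =d=> t5, =d=> t6, =d=> t7
  t1 = 0 | a.0 | (0 + 0 + 0\{c} + (0 | 0 + d.0)) | =a=> t8, =d=> t9
  t2 = a.0 | 0 | (0 + 0 + 0\{c} + (0 | 0 + d.0)) | =a=> t8, =d=> t10
  t3 = a.0 | (0 + 0 + 0\{c} + (0 | 0 + d.0)) | =a=> t11, =d=> t12
  t4 = a.0 | =a=> t13
  t5 = (0 + 0 + 0 | 0) | b.0 | =b=> t14
  t6 = (b.a.0 + a.0 | a.0) | 0 | =a=> t10, =a=> t9, =b=> t12
  t7 = 0 | 0\{b,c} | ∅
  t8 = 0 | 0 | (0 + 0 + 0\{c} + (0 | 0 + d.0)) | =d=> t15
  t9 = 0 | a.0 | 0 | =a=> t15
  t10 = a.0 | 0 | 0 | =a=> t15
  t11 = 0 | (0 + 0 + 0\{c} + (0 | 0 + d.0)) | =d=> t16
  t12 = a.0 | 0 | =a=> t16
  t13 = 0 | ∅
  t14 = (0 + 0 + 0 | 0) | 0 | ∅
  t15 = 0 | 0 | 0 | ∅
  t16 = 0 | 0 | ∅
Coarsest stable partition (strong bisimilarity classes):
  B0 = {s0}
  B1 = {s13, s14, s15, s16, s7, t13, t14, t15, t16, t7}
  B2 = {s2, s3, s4}
  B3 = {s10, s11, s12, s5, s8, s9, t10, t12, t4, t9}
  B4 = {s1, t6}
  B5 = {s6, t5}
  B6 = {t0}
  B7 = {t1, t2, t3}
  B8 = {t11, t8}
s0 ∈ B0, t0 ∈ B6 → different blocks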